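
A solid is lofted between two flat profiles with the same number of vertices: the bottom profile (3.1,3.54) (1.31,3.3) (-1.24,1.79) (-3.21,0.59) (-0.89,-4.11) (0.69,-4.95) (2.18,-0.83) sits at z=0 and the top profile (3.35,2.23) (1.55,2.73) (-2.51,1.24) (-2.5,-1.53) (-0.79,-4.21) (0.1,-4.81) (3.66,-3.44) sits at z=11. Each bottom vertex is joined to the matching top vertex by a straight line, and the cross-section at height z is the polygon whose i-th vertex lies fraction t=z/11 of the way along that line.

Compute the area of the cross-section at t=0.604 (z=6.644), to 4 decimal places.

Area at t=0.604: 32.9914

Cross-section at t=0.604: each vertex is (1-t)·p0[i] + t·p1[i].
  v1: (1-0.604)·(3.1,3.54) + 0.604·(3.35,2.23) = (3.2510,2.7488)
  v2: (1-0.604)·(1.31,3.3) + 0.604·(1.55,2.73) = (1.4550,2.9557)
  v3: (1-0.604)·(-1.24,1.79) + 0.604·(-2.51,1.24) = (-2.0071,1.4578)
  v4: (1-0.604)·(-3.21,0.59) + 0.604·(-2.5,-1.53) = (-2.7812,-0.6905)
  v5: (1-0.604)·(-0.89,-4.11) + 0.604·(-0.79,-4.21) = (-0.8296,-4.1704)
  v6: (1-0.604)·(0.69,-4.95) + 0.604·(0.1,-4.81) = (0.3336,-4.8654)
  v7: (1-0.604)·(2.18,-0.83) + 0.604·(3.66,-3.44) = (3.0739,-2.4064)
Shoelace sum Σ(x_i·y_{i+1} − x_{i+1}·y_i):
  i=1: 3.2510·2.9557 − 1.4550·2.7488 = +5.6097 (running +5.6097)
  i=2: 1.4550·1.4578 − -2.0071·2.9557 = +8.0534 (running +13.6631)
  i=3: -2.0071·-0.6905 − -2.7812·1.4578 = +5.4402 (running +19.1033)
  i=4: -2.7812·-4.1704 − -0.8296·-0.6905 = +11.0257 (running +30.1291)
  i=5: -0.8296·-4.8654 − 0.3336·-4.1704 = +5.4278 (running +35.5568)
  i=6: 0.3336·-2.4064 − 3.0739·-4.8654 = +14.1531 (running +49.7099)
  i=7: 3.0739·2.7488 − 3.2510·-2.4064 = +16.2728 (running +65.9827)
Area = |Σ|/2 = |65.9827|/2 = 32.9914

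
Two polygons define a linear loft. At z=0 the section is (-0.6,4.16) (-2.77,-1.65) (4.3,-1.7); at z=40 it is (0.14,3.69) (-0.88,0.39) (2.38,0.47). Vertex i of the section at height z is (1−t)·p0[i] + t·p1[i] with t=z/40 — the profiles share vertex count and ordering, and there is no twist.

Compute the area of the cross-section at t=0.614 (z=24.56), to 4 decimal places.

Area at t=0.614: 10.0754

Cross-section at t=0.614: each vertex is (1-t)·p0[i] + t·p1[i].
  v1: (1-0.614)·(-0.6,4.16) + 0.614·(0.14,3.69) = (-0.1456,3.8714)
  v2: (1-0.614)·(-2.77,-1.65) + 0.614·(-0.88,0.39) = (-1.6095,-0.3974)
  v3: (1-0.614)·(4.3,-1.7) + 0.614·(2.38,0.47) = (3.1211,-0.3676)
Shoelace sum Σ(x_i·y_{i+1} − x_{i+1}·y_i):
  i=1: -0.1456·-0.3974 − -1.6095·3.8714 = +6.2891 (running +6.2891)
  i=2: -1.6095·-0.3676 − 3.1211·-0.3974 = +1.8322 (running +8.1212)
  i=3: 3.1211·3.8714 − -0.1456·-0.3676 = +12.0296 (running +20.1509)
Area = |Σ|/2 = |20.1509|/2 = 10.0754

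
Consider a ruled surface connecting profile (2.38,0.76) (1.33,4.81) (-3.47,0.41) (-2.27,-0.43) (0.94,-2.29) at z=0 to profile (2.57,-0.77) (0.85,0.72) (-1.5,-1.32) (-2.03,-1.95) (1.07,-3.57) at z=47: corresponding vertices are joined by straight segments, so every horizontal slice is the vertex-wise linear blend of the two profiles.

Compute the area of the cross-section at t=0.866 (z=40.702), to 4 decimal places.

Cross-section at t=0.866: each vertex is (1-t)·p0[i] + t·p1[i].
  v1: (1-0.866)·(2.38,0.76) + 0.866·(2.57,-0.77) = (2.5445,-0.5650)
  v2: (1-0.866)·(1.33,4.81) + 0.866·(0.85,0.72) = (0.9143,1.2681)
  v3: (1-0.866)·(-3.47,0.41) + 0.866·(-1.5,-1.32) = (-1.7640,-1.0882)
  v4: (1-0.866)·(-2.27,-0.43) + 0.866·(-2.03,-1.95) = (-2.0622,-1.7463)
  v5: (1-0.866)·(0.94,-2.29) + 0.866·(1.07,-3.57) = (1.0526,-3.3985)
Shoelace sum Σ(x_i·y_{i+1} − x_{i+1}·y_i):
  i=1: 2.5445·1.2681 − 0.9143·-0.5650 = +3.7432 (running +3.7432)
  i=2: 0.9143·-1.0882 − -1.7640·1.2681 = +1.2419 (running +4.9851)
  i=3: -1.7640·-1.7463 − -2.0622·-1.0882 = +0.8365 (running +5.8216)
  i=4: -2.0622·-3.3985 − 1.0526·-1.7463 = +8.8464 (running +14.6679)
  i=5: 1.0526·-0.5650 − 2.5445·-3.3985 = +8.0529 (running +22.7208)
Area = |Σ|/2 = |22.7208|/2 = 11.3604

Area at t=0.866: 11.3604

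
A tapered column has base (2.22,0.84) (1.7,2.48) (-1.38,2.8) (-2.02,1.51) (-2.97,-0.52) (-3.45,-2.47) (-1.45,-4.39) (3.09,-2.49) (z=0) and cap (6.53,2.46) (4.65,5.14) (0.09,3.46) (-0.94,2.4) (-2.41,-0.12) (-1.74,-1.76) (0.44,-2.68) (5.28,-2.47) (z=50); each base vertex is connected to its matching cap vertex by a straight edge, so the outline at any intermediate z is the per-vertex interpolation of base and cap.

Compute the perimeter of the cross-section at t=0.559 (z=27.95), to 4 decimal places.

Perimeter at t=0.559: 23.9395

Cross-section at t=0.559: each vertex is (1-t)·p0[i] + t·p1[i].
  v1: (1-0.559)·(2.22,0.84) + 0.559·(6.53,2.46) = (4.6293,1.7456)
  v2: (1-0.559)·(1.7,2.48) + 0.559·(4.65,5.14) = (3.3491,3.9669)
  v3: (1-0.559)·(-1.38,2.8) + 0.559·(0.09,3.46) = (-0.5583,3.1689)
  v4: (1-0.559)·(-2.02,1.51) + 0.559·(-0.94,2.4) = (-1.4163,2.0075)
  v5: (1-0.559)·(-2.97,-0.52) + 0.559·(-2.41,-0.12) = (-2.6570,-0.2964)
  v6: (1-0.559)·(-3.45,-2.47) + 0.559·(-1.74,-1.76) = (-2.4941,-2.0731)
  v7: (1-0.559)·(-1.45,-4.39) + 0.559·(0.44,-2.68) = (-0.3935,-3.4341)
  v8: (1-0.559)·(3.09,-2.49) + 0.559·(5.28,-2.47) = (4.3142,-2.4788)
Perimeter = Σ |v_{i+1} − v_i|:
  edge 1→2: √(-1.2802² + 2.2214²) = 2.5639 (running 2.5639)
  edge 2→3: √(-3.9073² + -0.7980²) = 3.9880 (running 6.5519)
  edge 3→4: √(-0.8580² + -1.1614²) = 1.4440 (running 7.9958)
  edge 4→5: √(-1.2407² + -2.3039²) = 2.6167 (running 10.6126)
  edge 5→6: √(0.1628² + -1.7767²) = 1.7842 (running 12.3967)
  edge 6→7: √(2.1006² + -1.3610²) = 2.5030 (running 14.8997)
  edge 7→8: √(4.7077² + 0.9553²) = 4.8036 (running 19.7034)
  edge 8→1: √(0.3151² + 4.2244²) = 4.2361 (running 23.9395)
Perimeter = 23.9395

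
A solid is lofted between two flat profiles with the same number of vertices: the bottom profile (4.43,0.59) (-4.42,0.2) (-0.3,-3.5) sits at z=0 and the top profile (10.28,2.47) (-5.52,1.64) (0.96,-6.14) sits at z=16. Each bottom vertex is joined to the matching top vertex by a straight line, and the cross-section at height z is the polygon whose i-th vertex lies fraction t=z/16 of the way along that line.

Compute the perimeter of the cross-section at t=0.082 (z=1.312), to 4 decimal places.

Cross-section at t=0.082: each vertex is (1-t)·p0[i] + t·p1[i].
  v1: (1-0.082)·(4.43,0.59) + 0.082·(10.28,2.47) = (4.9097,0.7442)
  v2: (1-0.082)·(-4.42,0.2) + 0.082·(-5.52,1.64) = (-4.5102,0.3181)
  v3: (1-0.082)·(-0.3,-3.5) + 0.082·(0.96,-6.14) = (-0.1967,-3.7165)
Perimeter = Σ |v_{i+1} − v_i|:
  edge 1→2: √(-9.4199² + -0.4261²) = 9.4295 (running 9.4295)
  edge 2→3: √(4.3135² + -4.0346²) = 5.9063 (running 15.3358)
  edge 3→1: √(5.1064² + 4.4606²) = 6.7803 (running 22.1161)
Perimeter = 22.1161

Perimeter at t=0.082: 22.1161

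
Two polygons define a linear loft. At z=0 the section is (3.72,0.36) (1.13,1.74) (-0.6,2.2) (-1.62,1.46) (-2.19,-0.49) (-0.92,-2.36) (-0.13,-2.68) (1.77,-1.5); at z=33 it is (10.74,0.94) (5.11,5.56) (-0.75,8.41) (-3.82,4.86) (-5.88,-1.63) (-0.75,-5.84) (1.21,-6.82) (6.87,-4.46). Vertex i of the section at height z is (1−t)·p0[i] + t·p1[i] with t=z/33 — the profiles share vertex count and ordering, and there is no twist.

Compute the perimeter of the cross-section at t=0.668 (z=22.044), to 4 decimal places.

Perimeter at t=0.668: 36.5813

Cross-section at t=0.668: each vertex is (1-t)·p0[i] + t·p1[i].
  v1: (1-0.668)·(3.72,0.36) + 0.668·(10.74,0.94) = (8.4094,0.7474)
  v2: (1-0.668)·(1.13,1.74) + 0.668·(5.11,5.56) = (3.7886,4.2918)
  v3: (1-0.668)·(-0.6,2.2) + 0.668·(-0.75,8.41) = (-0.7002,6.3483)
  v4: (1-0.668)·(-1.62,1.46) + 0.668·(-3.82,4.86) = (-3.0896,3.7312)
  v5: (1-0.668)·(-2.19,-0.49) + 0.668·(-5.88,-1.63) = (-4.6549,-1.2515)
  v6: (1-0.668)·(-0.92,-2.36) + 0.668·(-0.75,-5.84) = (-0.8064,-4.6846)
  v7: (1-0.668)·(-0.13,-2.68) + 0.668·(1.21,-6.82) = (0.7651,-5.4455)
  v8: (1-0.668)·(1.77,-1.5) + 0.668·(6.87,-4.46) = (5.1768,-3.4773)
Perimeter = Σ |v_{i+1} − v_i|:
  edge 1→2: √(-4.6207² + 3.5443²) = 5.8235 (running 5.8235)
  edge 2→3: √(-4.4888² + 2.0565²) = 4.9375 (running 10.7610)
  edge 3→4: √(-2.3894² + -2.6171²) = 3.5438 (running 14.3048)
  edge 4→5: √(-1.5653² + -4.9827²) = 5.2228 (running 19.5276)
  edge 5→6: √(3.8485² + -3.4331²) = 5.1572 (running 24.6848)
  edge 6→7: √(1.5716² + -0.7609²) = 1.7461 (running 26.4309)
  edge 7→8: √(4.4117² + 1.9682²) = 4.8308 (running 31.2617)
  edge 8→1: √(3.2326² + 4.2247²) = 5.3196 (running 36.5813)
Perimeter = 36.5813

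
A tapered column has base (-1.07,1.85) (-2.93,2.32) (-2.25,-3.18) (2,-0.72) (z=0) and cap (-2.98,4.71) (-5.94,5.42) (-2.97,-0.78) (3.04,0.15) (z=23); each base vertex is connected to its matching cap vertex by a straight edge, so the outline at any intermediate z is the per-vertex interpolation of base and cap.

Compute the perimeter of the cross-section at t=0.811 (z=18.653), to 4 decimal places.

Perimeter at t=0.811: 22.0955

Cross-section at t=0.811: each vertex is (1-t)·p0[i] + t·p1[i].
  v1: (1-0.811)·(-1.07,1.85) + 0.811·(-2.98,4.71) = (-2.6190,4.1695)
  v2: (1-0.811)·(-2.93,2.32) + 0.811·(-5.94,5.42) = (-5.3711,4.8341)
  v3: (1-0.811)·(-2.25,-3.18) + 0.811·(-2.97,-0.78) = (-2.8339,-1.2336)
  v4: (1-0.811)·(2,-0.72) + 0.811·(3.04,0.15) = (2.8434,-0.0144)
Perimeter = Σ |v_{i+1} − v_i|:
  edge 1→2: √(-2.7521² + 0.6646²) = 2.8312 (running 2.8312)
  edge 2→3: √(2.5372² + -6.0677²) = 6.5768 (running 9.4080)
  edge 3→4: √(5.6774² + 1.2192²) = 5.8068 (running 15.2148)
  edge 4→1: √(-5.4625² + 4.1839²) = 6.8806 (running 22.0955)
Perimeter = 22.0955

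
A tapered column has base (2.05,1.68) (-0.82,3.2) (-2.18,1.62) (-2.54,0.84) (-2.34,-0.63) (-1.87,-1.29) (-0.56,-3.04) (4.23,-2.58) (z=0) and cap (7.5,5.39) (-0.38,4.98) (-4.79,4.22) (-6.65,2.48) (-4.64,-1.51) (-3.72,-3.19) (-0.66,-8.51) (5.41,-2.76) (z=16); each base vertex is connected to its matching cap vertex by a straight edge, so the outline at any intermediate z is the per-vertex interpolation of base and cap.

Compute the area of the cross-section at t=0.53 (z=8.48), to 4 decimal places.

Area at t=0.53: 68.4413

Cross-section at t=0.53: each vertex is (1-t)·p0[i] + t·p1[i].
  v1: (1-0.53)·(2.05,1.68) + 0.53·(7.5,5.39) = (4.9385,3.6463)
  v2: (1-0.53)·(-0.82,3.2) + 0.53·(-0.38,4.98) = (-0.5868,4.1434)
  v3: (1-0.53)·(-2.18,1.62) + 0.53·(-4.79,4.22) = (-3.5633,2.9980)
  v4: (1-0.53)·(-2.54,0.84) + 0.53·(-6.65,2.48) = (-4.7183,1.7092)
  v5: (1-0.53)·(-2.34,-0.63) + 0.53·(-4.64,-1.51) = (-3.5590,-1.0964)
  v6: (1-0.53)·(-1.87,-1.29) + 0.53·(-3.72,-3.19) = (-2.8505,-2.2970)
  v7: (1-0.53)·(-0.56,-3.04) + 0.53·(-0.66,-8.51) = (-0.6130,-5.9391)
  v8: (1-0.53)·(4.23,-2.58) + 0.53·(5.41,-2.76) = (4.8554,-2.6754)
Shoelace sum Σ(x_i·y_{i+1} − x_{i+1}·y_i):
  i=1: 4.9385·4.1434 − -0.5868·3.6463 = +22.6018 (running +22.6018)
  i=2: -0.5868·2.9980 − -3.5633·4.1434 = +13.0050 (running +35.6068)
  i=3: -3.5633·1.7092 − -4.7183·2.9980 = +8.0551 (running +43.6619)
  i=4: -4.7183·-1.0964 − -3.5590·1.7092 = +11.2562 (running +54.9180)
  i=5: -3.5590·-2.2970 − -2.8505·-1.0964 = +5.0497 (running +59.9678)
  i=6: -2.8505·-5.9391 − -0.6130·-2.2970 = +15.5213 (running +75.4891)
  i=7: -0.6130·-2.6754 − 4.8554·-5.9391 = +30.4767 (running +105.9658)
  i=8: 4.8554·3.6463 − 4.9385·-2.6754 = +30.9167 (running +136.8826)
Area = |Σ|/2 = |136.8826|/2 = 68.4413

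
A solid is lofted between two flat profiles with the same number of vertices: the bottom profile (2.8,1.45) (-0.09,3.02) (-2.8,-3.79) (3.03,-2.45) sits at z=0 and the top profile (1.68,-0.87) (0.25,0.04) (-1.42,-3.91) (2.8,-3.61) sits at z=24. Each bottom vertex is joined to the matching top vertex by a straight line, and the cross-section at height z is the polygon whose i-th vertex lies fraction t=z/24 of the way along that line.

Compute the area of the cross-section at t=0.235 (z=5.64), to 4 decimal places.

Cross-section at t=0.235: each vertex is (1-t)·p0[i] + t·p1[i].
  v1: (1-0.235)·(2.8,1.45) + 0.235·(1.68,-0.87) = (2.5368,0.9048)
  v2: (1-0.235)·(-0.09,3.02) + 0.235·(0.25,0.04) = (-0.0101,2.3197)
  v3: (1-0.235)·(-2.8,-3.79) + 0.235·(-1.42,-3.91) = (-2.4757,-3.8182)
  v4: (1-0.235)·(3.03,-2.45) + 0.235·(2.8,-3.61) = (2.9759,-2.7226)
Shoelace sum Σ(x_i·y_{i+1} − x_{i+1}·y_i):
  i=1: 2.5368·2.3197 − -0.0101·0.9048 = +5.8938 (running +5.8938)
  i=2: -0.0101·-3.8182 − -2.4757·2.3197 = +5.7814 (running +11.6752)
  i=3: -2.4757·-2.7226 − 2.9759·-3.8182 = +18.1031 (running +29.7783)
  i=4: 2.9759·0.9048 − 2.5368·-2.7226 = +9.5993 (running +39.3776)
Area = |Σ|/2 = |39.3776|/2 = 19.6888

Area at t=0.235: 19.6888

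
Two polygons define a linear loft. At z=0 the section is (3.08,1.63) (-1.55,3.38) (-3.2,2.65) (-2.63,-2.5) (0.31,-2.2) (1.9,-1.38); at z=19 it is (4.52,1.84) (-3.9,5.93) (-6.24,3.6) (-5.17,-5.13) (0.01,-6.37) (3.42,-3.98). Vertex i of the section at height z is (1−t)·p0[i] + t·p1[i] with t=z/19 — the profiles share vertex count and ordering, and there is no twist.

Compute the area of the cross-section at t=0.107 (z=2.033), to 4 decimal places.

Area at t=0.107: 31.3604

Cross-section at t=0.107: each vertex is (1-t)·p0[i] + t·p1[i].
  v1: (1-0.107)·(3.08,1.63) + 0.107·(4.52,1.84) = (3.2341,1.6525)
  v2: (1-0.107)·(-1.55,3.38) + 0.107·(-3.9,5.93) = (-1.8014,3.6528)
  v3: (1-0.107)·(-3.2,2.65) + 0.107·(-6.24,3.6) = (-3.5253,2.7516)
  v4: (1-0.107)·(-2.63,-2.5) + 0.107·(-5.17,-5.13) = (-2.9018,-2.7814)
  v5: (1-0.107)·(0.31,-2.2) + 0.107·(0.01,-6.37) = (0.2779,-2.6462)
  v6: (1-0.107)·(1.9,-1.38) + 0.107·(3.42,-3.98) = (2.0626,-1.6582)
Shoelace sum Σ(x_i·y_{i+1} − x_{i+1}·y_i):
  i=1: 3.2341·3.6528 − -1.8014·1.6525 = +14.7905 (running +14.7905)
  i=2: -1.8014·2.7516 − -3.5253·3.6528 = +7.9204 (running +22.7108)
  i=3: -3.5253·-2.7814 − -2.9018·2.7516 = +17.7899 (running +40.5007)
  i=4: -2.9018·-2.6462 − 0.2779·-2.7814 = +8.4516 (running +48.9524)
  i=5: 0.2779·-1.6582 − 2.0626·-2.6462 = +4.9973 (running +53.9497)
  i=6: 2.0626·1.6525 − 3.2341·-1.6582 = +8.7712 (running +62.7209)
Area = |Σ|/2 = |62.7209|/2 = 31.3604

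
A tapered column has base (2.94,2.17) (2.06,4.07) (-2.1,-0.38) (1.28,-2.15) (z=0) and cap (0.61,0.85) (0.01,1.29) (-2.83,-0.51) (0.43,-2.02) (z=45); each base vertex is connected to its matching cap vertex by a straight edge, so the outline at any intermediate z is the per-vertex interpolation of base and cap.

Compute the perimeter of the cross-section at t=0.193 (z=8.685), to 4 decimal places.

Cross-section at t=0.193: each vertex is (1-t)·p0[i] + t·p1[i].
  v1: (1-0.193)·(2.94,2.17) + 0.193·(0.61,0.85) = (2.4903,1.9152)
  v2: (1-0.193)·(2.06,4.07) + 0.193·(0.01,1.29) = (1.6643,3.5335)
  v3: (1-0.193)·(-2.1,-0.38) + 0.193·(-2.83,-0.51) = (-2.2409,-0.4051)
  v4: (1-0.193)·(1.28,-2.15) + 0.193·(0.43,-2.02) = (1.1159,-2.1249)
Perimeter = Σ |v_{i+1} − v_i|:
  edge 1→2: √(-0.8260² + 1.6182²) = 1.8168 (running 1.8168)
  edge 2→3: √(-3.9052² + -3.9385²) = 5.5464 (running 7.3633)
  edge 3→4: √(3.3568² + -1.7198²) = 3.7718 (running 11.1350)
  edge 4→1: √(1.3744² + 4.0401²) = 4.2675 (running 15.4025)
Perimeter = 15.4025

Perimeter at t=0.193: 15.4025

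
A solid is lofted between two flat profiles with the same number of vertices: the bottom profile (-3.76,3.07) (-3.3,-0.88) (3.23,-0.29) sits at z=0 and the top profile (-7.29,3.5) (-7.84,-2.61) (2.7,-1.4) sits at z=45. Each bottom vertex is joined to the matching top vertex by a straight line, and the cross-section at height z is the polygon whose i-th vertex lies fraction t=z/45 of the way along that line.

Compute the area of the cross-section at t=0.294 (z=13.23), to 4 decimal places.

Area at t=0.294: 17.7359

Cross-section at t=0.294: each vertex is (1-t)·p0[i] + t·p1[i].
  v1: (1-0.294)·(-3.76,3.07) + 0.294·(-7.29,3.5) = (-4.7978,3.1964)
  v2: (1-0.294)·(-3.3,-0.88) + 0.294·(-7.84,-2.61) = (-4.6348,-1.3886)
  v3: (1-0.294)·(3.23,-0.29) + 0.294·(2.7,-1.4) = (3.0742,-0.6163)
Shoelace sum Σ(x_i·y_{i+1} − x_{i+1}·y_i):
  i=1: -4.7978·-1.3886 − -4.6348·3.1964 = +21.4770 (running +21.4770)
  i=2: -4.6348·-0.6163 − 3.0742·-1.3886 = +7.1255 (running +28.6024)
  i=3: 3.0742·3.1964 − -4.7978·-0.6163 = +6.8693 (running +35.4717)
Area = |Σ|/2 = |35.4717|/2 = 17.7359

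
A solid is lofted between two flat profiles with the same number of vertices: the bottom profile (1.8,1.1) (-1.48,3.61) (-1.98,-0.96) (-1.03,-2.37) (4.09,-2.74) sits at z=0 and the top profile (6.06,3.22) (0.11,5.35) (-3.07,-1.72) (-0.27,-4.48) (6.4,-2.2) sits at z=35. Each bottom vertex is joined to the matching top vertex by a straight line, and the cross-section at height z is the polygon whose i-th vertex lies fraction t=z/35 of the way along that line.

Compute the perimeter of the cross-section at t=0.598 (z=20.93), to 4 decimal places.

Perimeter at t=0.598: 25.9104

Cross-section at t=0.598: each vertex is (1-t)·p0[i] + t·p1[i].
  v1: (1-0.598)·(1.8,1.1) + 0.598·(6.06,3.22) = (4.3475,2.3678)
  v2: (1-0.598)·(-1.48,3.61) + 0.598·(0.11,5.35) = (-0.5292,4.6505)
  v3: (1-0.598)·(-1.98,-0.96) + 0.598·(-3.07,-1.72) = (-2.6318,-1.4145)
  v4: (1-0.598)·(-1.03,-2.37) + 0.598·(-0.27,-4.48) = (-0.5755,-3.6318)
  v5: (1-0.598)·(4.09,-2.74) + 0.598·(6.4,-2.2) = (5.4714,-2.4171)
Perimeter = Σ |v_{i+1} − v_i|:
  edge 1→2: √(-4.8767² + 2.2828²) = 5.3845 (running 5.3845)
  edge 2→3: √(-2.1026² + -6.0650²) = 6.4191 (running 11.8036)
  edge 3→4: √(2.0563² + -2.2173²) = 3.0240 (running 14.8277)
  edge 4→5: √(6.0469² + 1.2147²) = 6.1677 (running 20.9954)
  edge 5→1: √(-1.1239² + 4.7848²) = 4.9151 (running 25.9104)
Perimeter = 25.9104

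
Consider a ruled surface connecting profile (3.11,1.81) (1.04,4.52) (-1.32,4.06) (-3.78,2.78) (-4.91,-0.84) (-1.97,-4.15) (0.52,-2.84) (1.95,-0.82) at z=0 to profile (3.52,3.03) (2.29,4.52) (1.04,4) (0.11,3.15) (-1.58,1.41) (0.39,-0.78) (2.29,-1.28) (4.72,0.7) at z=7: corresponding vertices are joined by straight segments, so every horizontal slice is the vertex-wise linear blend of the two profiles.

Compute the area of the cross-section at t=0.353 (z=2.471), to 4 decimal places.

Area at t=0.353: 34.8578

Cross-section at t=0.353: each vertex is (1-t)·p0[i] + t·p1[i].
  v1: (1-0.353)·(3.11,1.81) + 0.353·(3.52,3.03) = (3.2547,2.2407)
  v2: (1-0.353)·(1.04,4.52) + 0.353·(2.29,4.52) = (1.4812,4.5200)
  v3: (1-0.353)·(-1.32,4.06) + 0.353·(1.04,4) = (-0.4869,4.0388)
  v4: (1-0.353)·(-3.78,2.78) + 0.353·(0.11,3.15) = (-2.4068,2.9106)
  v5: (1-0.353)·(-4.91,-0.84) + 0.353·(-1.58,1.41) = (-3.7345,-0.0458)
  v6: (1-0.353)·(-1.97,-4.15) + 0.353·(0.39,-0.78) = (-1.1369,-2.9604)
  v7: (1-0.353)·(0.52,-2.84) + 0.353·(2.29,-1.28) = (1.1448,-2.2893)
  v8: (1-0.353)·(1.95,-0.82) + 0.353·(4.72,0.7) = (2.9278,-0.2834)
Shoelace sum Σ(x_i·y_{i+1} − x_{i+1}·y_i):
  i=1: 3.2547·4.5200 − 1.4812·2.2407 = +11.3924 (running +11.3924)
  i=2: 1.4812·4.0388 − -0.4869·4.5200 = +8.1834 (running +19.5758)
  i=3: -0.4869·2.9106 − -2.4068·4.0388 = +8.3035 (running +27.8793)
  i=4: -2.4068·-0.0458 − -3.7345·2.9106 = +10.9798 (running +38.8591)
  i=5: -3.7345·-2.9604 − -1.1369·-0.0458 = +11.0036 (running +49.8627)
  i=6: -1.1369·-2.2893 − 1.1448·-2.9604 = +5.9919 (running +55.8546)
  i=7: 1.1448·-0.2834 − 2.9278·-2.2893 = +6.3782 (running +62.2328)
  i=8: 2.9278·2.2407 − 3.2547·-0.2834 = +7.4827 (running +69.7155)
Area = |Σ|/2 = |69.7155|/2 = 34.8578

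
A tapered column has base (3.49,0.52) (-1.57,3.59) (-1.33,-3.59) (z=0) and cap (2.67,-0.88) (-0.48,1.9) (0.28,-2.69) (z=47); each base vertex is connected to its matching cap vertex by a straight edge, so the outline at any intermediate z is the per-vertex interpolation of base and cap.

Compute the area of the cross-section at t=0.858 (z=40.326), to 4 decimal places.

Area at t=0.858: 7.5129

Cross-section at t=0.858: each vertex is (1-t)·p0[i] + t·p1[i].
  v1: (1-0.858)·(3.49,0.52) + 0.858·(2.67,-0.88) = (2.7864,-0.6812)
  v2: (1-0.858)·(-1.57,3.59) + 0.858·(-0.48,1.9) = (-0.6348,2.1400)
  v3: (1-0.858)·(-1.33,-3.59) + 0.858·(0.28,-2.69) = (0.0514,-2.8178)
Shoelace sum Σ(x_i·y_{i+1} − x_{i+1}·y_i):
  i=1: 2.7864·2.1400 − -0.6348·-0.6812 = +5.5305 (running +5.5305)
  i=2: -0.6348·-2.8178 − 0.0514·2.1400 = +1.6787 (running +7.2092)
  i=3: 0.0514·-0.6812 − 2.7864·-2.8178 = +7.8166 (running +15.0259)
Area = |Σ|/2 = |15.0259|/2 = 7.5129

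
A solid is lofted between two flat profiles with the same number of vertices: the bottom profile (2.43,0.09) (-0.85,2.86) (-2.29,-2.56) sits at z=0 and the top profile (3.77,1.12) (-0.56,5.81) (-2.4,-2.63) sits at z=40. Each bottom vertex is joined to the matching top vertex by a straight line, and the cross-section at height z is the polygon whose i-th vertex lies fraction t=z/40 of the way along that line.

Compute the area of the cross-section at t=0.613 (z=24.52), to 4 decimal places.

Area at t=0.613: 17.5906

Cross-section at t=0.613: each vertex is (1-t)·p0[i] + t·p1[i].
  v1: (1-0.613)·(2.43,0.09) + 0.613·(3.77,1.12) = (3.2514,0.7214)
  v2: (1-0.613)·(-0.85,2.86) + 0.613·(-0.56,5.81) = (-0.6722,4.6684)
  v3: (1-0.613)·(-2.29,-2.56) + 0.613·(-2.4,-2.63) = (-2.3574,-2.6029)
Shoelace sum Σ(x_i·y_{i+1} − x_{i+1}·y_i):
  i=1: 3.2514·4.6684 − -0.6722·0.7214 = +15.6637 (running +15.6637)
  i=2: -0.6722·-2.6029 − -2.3574·4.6684 = +12.7551 (running +28.4188)
  i=3: -2.3574·0.7214 − 3.2514·-2.6029 = +6.7625 (running +35.1813)
Area = |Σ|/2 = |35.1813|/2 = 17.5906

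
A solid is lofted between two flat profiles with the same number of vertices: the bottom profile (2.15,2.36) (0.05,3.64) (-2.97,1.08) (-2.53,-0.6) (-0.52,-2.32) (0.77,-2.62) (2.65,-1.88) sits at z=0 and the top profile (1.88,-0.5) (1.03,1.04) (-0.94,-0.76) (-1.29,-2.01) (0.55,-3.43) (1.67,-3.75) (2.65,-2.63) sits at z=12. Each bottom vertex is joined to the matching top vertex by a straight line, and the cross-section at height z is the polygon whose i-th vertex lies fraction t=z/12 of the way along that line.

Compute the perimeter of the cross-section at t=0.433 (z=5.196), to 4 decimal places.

Cross-section at t=0.433: each vertex is (1-t)·p0[i] + t·p1[i].
  v1: (1-0.433)·(2.15,2.36) + 0.433·(1.88,-0.5) = (2.0331,1.1216)
  v2: (1-0.433)·(0.05,3.64) + 0.433·(1.03,1.04) = (0.4743,2.5142)
  v3: (1-0.433)·(-2.97,1.08) + 0.433·(-0.94,-0.76) = (-2.0910,0.2833)
  v4: (1-0.433)·(-2.53,-0.6) + 0.433·(-1.29,-2.01) = (-1.9931,-1.2105)
  v5: (1-0.433)·(-0.52,-2.32) + 0.433·(0.55,-3.43) = (-0.0567,-2.8006)
  v6: (1-0.433)·(0.77,-2.62) + 0.433·(1.67,-3.75) = (1.1597,-3.1093)
  v7: (1-0.433)·(2.65,-1.88) + 0.433·(2.65,-2.63) = (2.6500,-2.2047)
Perimeter = Σ |v_{i+1} − v_i|:
  edge 1→2: √(-1.5587² + 1.3926²) = 2.0902 (running 2.0902)
  edge 2→3: √(-2.5653² + -2.2309²) = 3.3997 (running 5.4899)
  edge 3→4: √(0.0979² + -1.4938²) = 1.4970 (running 6.9869)
  edge 4→5: √(1.9364² + -1.5901²) = 2.5056 (running 9.4925)
  edge 5→6: √(1.2164² + -0.3087²) = 1.2549 (running 10.7475)
  edge 6→7: √(1.4903² + 0.9045²) = 1.7433 (running 12.4908)
  edge 7→1: √(-0.6169² + 3.3264²) = 3.3831 (running 15.8739)
Perimeter = 15.8739

Perimeter at t=0.433: 15.8739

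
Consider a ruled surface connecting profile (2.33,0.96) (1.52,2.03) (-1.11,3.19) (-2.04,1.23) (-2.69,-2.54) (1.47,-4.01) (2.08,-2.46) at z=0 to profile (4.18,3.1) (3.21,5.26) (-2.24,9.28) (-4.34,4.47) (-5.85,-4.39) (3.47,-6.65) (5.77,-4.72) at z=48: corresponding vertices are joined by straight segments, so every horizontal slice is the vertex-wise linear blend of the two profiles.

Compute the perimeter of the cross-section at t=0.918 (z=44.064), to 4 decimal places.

Cross-section at t=0.918: each vertex is (1-t)·p0[i] + t·p1[i].
  v1: (1-0.918)·(2.33,0.96) + 0.918·(4.18,3.1) = (4.0283,2.9245)
  v2: (1-0.918)·(1.52,2.03) + 0.918·(3.21,5.26) = (3.0714,4.9951)
  v3: (1-0.918)·(-1.11,3.19) + 0.918·(-2.24,9.28) = (-2.1473,8.7806)
  v4: (1-0.918)·(-2.04,1.23) + 0.918·(-4.34,4.47) = (-4.1514,4.2043)
  v5: (1-0.918)·(-2.69,-2.54) + 0.918·(-5.85,-4.39) = (-5.5909,-4.2383)
  v6: (1-0.918)·(1.47,-4.01) + 0.918·(3.47,-6.65) = (3.3060,-6.4335)
  v7: (1-0.918)·(2.08,-2.46) + 0.918·(5.77,-4.72) = (5.4674,-4.5347)
Perimeter = Σ |v_{i+1} − v_i|:
  edge 1→2: √(-0.9569² + 2.0706²) = 2.2810 (running 2.2810)
  edge 2→3: √(-5.2188² + 3.7855²) = 6.4471 (running 8.7281)
  edge 3→4: √(-2.0041² + -4.5763²) = 4.9959 (running 13.7240)
  edge 4→5: √(-1.4395² + -8.4426²) = 8.5645 (running 22.2885)
  edge 5→6: √(8.8969² + -2.1952²) = 9.1637 (running 31.4522)
  edge 6→7: √(2.1614² + 1.8988²) = 2.8770 (running 34.3292)
  edge 7→1: √(-1.4391² + 7.4592²) = 7.5968 (running 41.9260)
Perimeter = 41.9260

Perimeter at t=0.918: 41.9260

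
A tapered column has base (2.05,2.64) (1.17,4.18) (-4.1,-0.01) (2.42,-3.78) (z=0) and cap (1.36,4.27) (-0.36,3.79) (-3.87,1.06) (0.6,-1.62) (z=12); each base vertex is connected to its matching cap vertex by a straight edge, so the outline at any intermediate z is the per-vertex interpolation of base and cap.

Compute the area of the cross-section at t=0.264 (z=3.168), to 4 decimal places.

Cross-section at t=0.264: each vertex is (1-t)·p0[i] + t·p1[i].
  v1: (1-0.264)·(2.05,2.64) + 0.264·(1.36,4.27) = (1.8678,3.0703)
  v2: (1-0.264)·(1.17,4.18) + 0.264·(-0.36,3.79) = (0.7661,4.0770)
  v3: (1-0.264)·(-4.1,-0.01) + 0.264·(-3.87,1.06) = (-4.0393,0.2725)
  v4: (1-0.264)·(2.42,-3.78) + 0.264·(0.6,-1.62) = (1.9395,-3.2098)
Shoelace sum Σ(x_i·y_{i+1} − x_{i+1}·y_i):
  i=1: 1.8678·4.0770 − 0.7661·3.0703 = +5.2631 (running +5.2631)
  i=2: 0.7661·0.2725 − -4.0393·4.0770 = +16.6770 (running +21.9402)
  i=3: -4.0393·-3.2098 − 1.9395·0.2725 = +12.4366 (running +34.3768)
  i=4: 1.9395·3.0703 − 1.8678·-3.2098 = +11.9503 (running +46.3271)
Area = |Σ|/2 = |46.3271|/2 = 23.1635

Area at t=0.264: 23.1635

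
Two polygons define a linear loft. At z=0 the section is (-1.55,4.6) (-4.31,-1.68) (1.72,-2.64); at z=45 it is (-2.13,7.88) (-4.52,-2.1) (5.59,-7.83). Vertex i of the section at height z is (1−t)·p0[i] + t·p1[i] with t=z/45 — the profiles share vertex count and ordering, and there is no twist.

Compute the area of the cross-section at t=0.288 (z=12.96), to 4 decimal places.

Area at t=0.288: 29.5589

Cross-section at t=0.288: each vertex is (1-t)·p0[i] + t·p1[i].
  v1: (1-0.288)·(-1.55,4.6) + 0.288·(-2.13,7.88) = (-1.7170,5.5446)
  v2: (1-0.288)·(-4.31,-1.68) + 0.288·(-4.52,-2.1) = (-4.3705,-1.8010)
  v3: (1-0.288)·(1.72,-2.64) + 0.288·(5.59,-7.83) = (2.8346,-4.1347)
Shoelace sum Σ(x_i·y_{i+1} − x_{i+1}·y_i):
  i=1: -1.7170·-1.8010 − -4.3705·5.5446 = +27.3251 (running +27.3251)
  i=2: -4.3705·-4.1347 − 2.8346·-1.8010 = +23.1756 (running +50.5007)
  i=3: 2.8346·5.5446 − -1.7170·-4.1347 = +8.6171 (running +59.1178)
Area = |Σ|/2 = |59.1178|/2 = 29.5589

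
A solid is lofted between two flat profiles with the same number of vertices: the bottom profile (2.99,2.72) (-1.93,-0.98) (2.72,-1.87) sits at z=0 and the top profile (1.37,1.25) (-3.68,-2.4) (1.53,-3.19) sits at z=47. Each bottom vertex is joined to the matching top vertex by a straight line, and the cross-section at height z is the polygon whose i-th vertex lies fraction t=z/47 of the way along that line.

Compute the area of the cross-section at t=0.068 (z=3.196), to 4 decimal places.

Area at t=0.068: 10.8416

Cross-section at t=0.068: each vertex is (1-t)·p0[i] + t·p1[i].
  v1: (1-0.068)·(2.99,2.72) + 0.068·(1.37,1.25) = (2.8798,2.6200)
  v2: (1-0.068)·(-1.93,-0.98) + 0.068·(-3.68,-2.4) = (-2.0490,-1.0766)
  v3: (1-0.068)·(2.72,-1.87) + 0.068·(1.53,-3.19) = (2.6391,-1.9598)
Shoelace sum Σ(x_i·y_{i+1} − x_{i+1}·y_i):
  i=1: 2.8798·-1.0766 − -2.0490·2.6200 = +2.2681 (running +2.2681)
  i=2: -2.0490·-1.9598 − 2.6391·-1.0766 = +6.8567 (running +9.1248)
  i=3: 2.6391·2.6200 − 2.8798·-1.9598 = +12.5583 (running +21.6831)
Area = |Σ|/2 = |21.6831|/2 = 10.8416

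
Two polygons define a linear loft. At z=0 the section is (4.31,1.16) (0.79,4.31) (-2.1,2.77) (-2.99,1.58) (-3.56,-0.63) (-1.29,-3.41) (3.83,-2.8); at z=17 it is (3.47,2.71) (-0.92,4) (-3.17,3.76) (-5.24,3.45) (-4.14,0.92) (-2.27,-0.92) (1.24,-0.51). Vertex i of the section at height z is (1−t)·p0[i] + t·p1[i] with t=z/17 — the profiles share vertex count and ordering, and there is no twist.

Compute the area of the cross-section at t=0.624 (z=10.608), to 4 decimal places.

Cross-section at t=0.624: each vertex is (1-t)·p0[i] + t·p1[i].
  v1: (1-0.624)·(4.31,1.16) + 0.624·(3.47,2.71) = (3.7858,2.1272)
  v2: (1-0.624)·(0.79,4.31) + 0.624·(-0.92,4) = (-0.2770,4.1166)
  v3: (1-0.624)·(-2.1,2.77) + 0.624·(-3.17,3.76) = (-2.7677,3.3878)
  v4: (1-0.624)·(-2.99,1.58) + 0.624·(-5.24,3.45) = (-4.3940,2.7469)
  v5: (1-0.624)·(-3.56,-0.63) + 0.624·(-4.14,0.92) = (-3.9219,0.3372)
  v6: (1-0.624)·(-1.29,-3.41) + 0.624·(-2.27,-0.92) = (-1.9015,-1.8562)
  v7: (1-0.624)·(3.83,-2.8) + 0.624·(1.24,-0.51) = (2.2138,-1.3710)
Shoelace sum Σ(x_i·y_{i+1} − x_{i+1}·y_i):
  i=1: 3.7858·4.1166 − -0.2770·2.1272 = +16.1740 (running +16.1740)
  i=2: -0.2770·3.3878 − -2.7677·4.1166 = +10.4548 (running +26.6287)
  i=3: -2.7677·2.7469 − -4.3940·3.3878 = +7.2833 (running +33.9121)
  i=4: -4.3940·0.3372 − -3.9219·2.7469 = +9.2914 (running +43.2035)
  i=5: -3.9219·-1.8562 − -1.9015·0.3372 = +7.9212 (running +51.1247)
  i=6: -1.9015·-1.3710 − 2.2138·-1.8562 = +6.7165 (running +57.8411)
  i=7: 2.2138·2.1272 − 3.7858·-1.3710 = +9.8998 (running +67.7410)
Area = |Σ|/2 = |67.7410|/2 = 33.8705

Area at t=0.624: 33.8705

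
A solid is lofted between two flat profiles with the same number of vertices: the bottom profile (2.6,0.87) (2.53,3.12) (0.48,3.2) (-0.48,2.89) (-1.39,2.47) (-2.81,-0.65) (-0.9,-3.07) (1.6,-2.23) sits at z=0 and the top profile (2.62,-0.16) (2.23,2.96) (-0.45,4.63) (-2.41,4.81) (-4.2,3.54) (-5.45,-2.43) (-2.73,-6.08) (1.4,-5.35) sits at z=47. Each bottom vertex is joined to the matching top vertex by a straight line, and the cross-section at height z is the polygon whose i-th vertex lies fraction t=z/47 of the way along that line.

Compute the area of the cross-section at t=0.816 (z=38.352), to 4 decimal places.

Area at t=0.816: 57.2451

Cross-section at t=0.816: each vertex is (1-t)·p0[i] + t·p1[i].
  v1: (1-0.816)·(2.6,0.87) + 0.816·(2.62,-0.16) = (2.6163,0.0295)
  v2: (1-0.816)·(2.53,3.12) + 0.816·(2.23,2.96) = (2.2852,2.9894)
  v3: (1-0.816)·(0.48,3.2) + 0.816·(-0.45,4.63) = (-0.2789,4.3669)
  v4: (1-0.816)·(-0.48,2.89) + 0.816·(-2.41,4.81) = (-2.0549,4.4567)
  v5: (1-0.816)·(-1.39,2.47) + 0.816·(-4.2,3.54) = (-3.6830,3.3431)
  v6: (1-0.816)·(-2.81,-0.65) + 0.816·(-5.45,-2.43) = (-4.9642,-2.1025)
  v7: (1-0.816)·(-0.9,-3.07) + 0.816·(-2.73,-6.08) = (-2.3933,-5.5262)
  v8: (1-0.816)·(1.6,-2.23) + 0.816·(1.4,-5.35) = (1.4368,-4.7759)
Shoelace sum Σ(x_i·y_{i+1} − x_{i+1}·y_i):
  i=1: 2.6163·2.9894 − 2.2852·0.0295 = +7.7539 (running +7.7539)
  i=2: 2.2852·4.3669 − -0.2789·2.9894 = +10.8129 (running +18.5668)
  i=3: -0.2789·4.4567 − -2.0549·4.3669 = +7.7305 (running +26.2973)
  i=4: -2.0549·3.3431 − -3.6830·4.4567 = +9.5442 (running +35.8415)
  i=5: -3.6830·-2.1025 − -4.9642·3.3431 = +24.3394 (running +60.1809)
  i=6: -4.9642·-5.5262 − -2.3933·-2.1025 = +22.4014 (running +82.5823)
  i=7: -2.3933·-4.7759 − 1.4368·-5.5262 = +19.3701 (running +101.9524)
  i=8: 1.4368·0.0295 − 2.6163·-4.7759 = +12.5377 (running +114.4901)
Area = |Σ|/2 = |114.4901|/2 = 57.2451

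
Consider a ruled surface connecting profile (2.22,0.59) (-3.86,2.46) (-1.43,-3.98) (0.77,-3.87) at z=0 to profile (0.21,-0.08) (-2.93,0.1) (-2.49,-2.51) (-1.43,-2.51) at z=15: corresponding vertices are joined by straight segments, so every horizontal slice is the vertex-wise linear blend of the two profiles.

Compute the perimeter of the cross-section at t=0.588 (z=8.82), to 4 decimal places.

Cross-section at t=0.588: each vertex is (1-t)·p0[i] + t·p1[i].
  v1: (1-0.588)·(2.22,0.59) + 0.588·(0.21,-0.08) = (1.0381,0.1960)
  v2: (1-0.588)·(-3.86,2.46) + 0.588·(-2.93,0.1) = (-3.3132,1.0723)
  v3: (1-0.588)·(-1.43,-3.98) + 0.588·(-2.49,-2.51) = (-2.0533,-3.1156)
  v4: (1-0.588)·(0.77,-3.87) + 0.588·(-1.43,-2.51) = (-0.5236,-3.0703)
Perimeter = Σ |v_{i+1} − v_i|:
  edge 1→2: √(-4.3513² + 0.8763²) = 4.4386 (running 4.4386)
  edge 2→3: √(1.2599² + -4.1880²) = 4.3734 (running 8.8120)
  edge 3→4: √(1.5297² + 0.0453²) = 1.5304 (running 10.3424)
  edge 4→1: √(1.5617² + 3.2664²) = 3.6205 (running 13.9629)
Perimeter = 13.9629

Perimeter at t=0.588: 13.9629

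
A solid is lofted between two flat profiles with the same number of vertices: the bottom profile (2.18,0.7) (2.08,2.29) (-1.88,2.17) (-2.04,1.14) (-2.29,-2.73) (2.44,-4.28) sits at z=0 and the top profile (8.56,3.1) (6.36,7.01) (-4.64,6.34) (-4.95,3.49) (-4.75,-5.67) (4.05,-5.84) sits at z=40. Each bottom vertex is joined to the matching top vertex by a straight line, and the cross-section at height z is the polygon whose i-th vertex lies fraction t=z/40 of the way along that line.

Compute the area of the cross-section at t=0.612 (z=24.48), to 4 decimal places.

Cross-section at t=0.612: each vertex is (1-t)·p0[i] + t·p1[i].
  v1: (1-0.612)·(2.18,0.7) + 0.612·(8.56,3.1) = (6.0846,2.1688)
  v2: (1-0.612)·(2.08,2.29) + 0.612·(6.36,7.01) = (4.6994,5.1786)
  v3: (1-0.612)·(-1.88,2.17) + 0.612·(-4.64,6.34) = (-3.5691,4.7220)
  v4: (1-0.612)·(-2.04,1.14) + 0.612·(-4.95,3.49) = (-3.8209,2.5782)
  v5: (1-0.612)·(-2.29,-2.73) + 0.612·(-4.75,-5.67) = (-3.7955,-4.5293)
  v6: (1-0.612)·(2.44,-4.28) + 0.612·(4.05,-5.84) = (3.4253,-5.2347)
Shoelace sum Σ(x_i·y_{i+1} − x_{i+1}·y_i):
  i=1: 6.0846·5.1786 − 4.6994·2.1688 = +21.3178 (running +21.3178)
  i=2: 4.6994·4.7220 − -3.5691·5.1786 = +40.6738 (running +61.9915)
  i=3: -3.5691·2.5782 − -3.8209·4.7220 = +8.8406 (running +70.8322)
  i=4: -3.8209·-4.5293 − -3.7955·2.5782 = +27.0916 (running +97.9238)
  i=5: -3.7955·-5.2347 − 3.4253·-4.5293 = +35.3827 (running +133.3065)
  i=6: 3.4253·2.1688 − 6.0846·-5.2347 = +39.2798 (running +172.5863)
Area = |Σ|/2 = |172.5863|/2 = 86.2932

Area at t=0.612: 86.2932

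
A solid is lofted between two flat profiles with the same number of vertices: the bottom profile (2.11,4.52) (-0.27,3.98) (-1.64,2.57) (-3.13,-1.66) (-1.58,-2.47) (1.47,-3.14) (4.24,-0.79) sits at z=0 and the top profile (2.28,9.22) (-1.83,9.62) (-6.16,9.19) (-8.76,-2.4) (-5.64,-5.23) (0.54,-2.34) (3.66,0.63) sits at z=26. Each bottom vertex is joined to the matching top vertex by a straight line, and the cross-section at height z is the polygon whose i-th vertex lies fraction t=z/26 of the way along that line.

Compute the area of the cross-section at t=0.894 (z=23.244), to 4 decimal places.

Area at t=0.894: 119.6152

Cross-section at t=0.894: each vertex is (1-t)·p0[i] + t·p1[i].
  v1: (1-0.894)·(2.11,4.52) + 0.894·(2.28,9.22) = (2.2620,8.7218)
  v2: (1-0.894)·(-0.27,3.98) + 0.894·(-1.83,9.62) = (-1.6646,9.0222)
  v3: (1-0.894)·(-1.64,2.57) + 0.894·(-6.16,9.19) = (-5.6809,8.4883)
  v4: (1-0.894)·(-3.13,-1.66) + 0.894·(-8.76,-2.4) = (-8.1632,-2.3216)
  v5: (1-0.894)·(-1.58,-2.47) + 0.894·(-5.64,-5.23) = (-5.2096,-4.9374)
  v6: (1-0.894)·(1.47,-3.14) + 0.894·(0.54,-2.34) = (0.6386,-2.4248)
  v7: (1-0.894)·(4.24,-0.79) + 0.894·(3.66,0.63) = (3.7215,0.4795)
Shoelace sum Σ(x_i·y_{i+1} − x_{i+1}·y_i):
  i=1: 2.2620·9.0222 − -1.6646·8.7218 = +34.9266 (running +34.9266)
  i=2: -1.6646·8.4883 − -5.6809·9.0222 = +37.1239 (running +72.0505)
  i=3: -5.6809·-2.3216 − -8.1632·8.4883 = +82.4802 (running +154.5307)
  i=4: -8.1632·-4.9374 − -5.2096·-2.3216 = +28.2109 (running +182.7416)
  i=5: -5.2096·-2.4248 − 0.6386·-4.9374 = +15.7853 (running +198.5269)
  i=6: 0.6386·0.4795 − 3.7215·-2.4248 = +9.3300 (running +207.8569)
  i=7: 3.7215·8.7218 − 2.2620·0.4795 = +31.3734 (running +239.2303)
Area = |Σ|/2 = |239.2303|/2 = 119.6152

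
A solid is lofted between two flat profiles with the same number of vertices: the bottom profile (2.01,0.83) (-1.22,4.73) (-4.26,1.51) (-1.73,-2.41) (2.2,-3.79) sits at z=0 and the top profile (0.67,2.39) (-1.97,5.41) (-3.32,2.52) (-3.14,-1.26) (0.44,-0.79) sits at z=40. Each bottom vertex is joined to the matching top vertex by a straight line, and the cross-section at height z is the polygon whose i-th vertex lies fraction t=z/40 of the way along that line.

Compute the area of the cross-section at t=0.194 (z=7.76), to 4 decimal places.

Cross-section at t=0.194: each vertex is (1-t)·p0[i] + t·p1[i].
  v1: (1-0.194)·(2.01,0.83) + 0.194·(0.67,2.39) = (1.7500,1.1326)
  v2: (1-0.194)·(-1.22,4.73) + 0.194·(-1.97,5.41) = (-1.3655,4.8619)
  v3: (1-0.194)·(-4.26,1.51) + 0.194·(-3.32,2.52) = (-4.0776,1.7059)
  v4: (1-0.194)·(-1.73,-2.41) + 0.194·(-3.14,-1.26) = (-2.0035,-2.1869)
  v5: (1-0.194)·(2.2,-3.79) + 0.194·(0.44,-0.79) = (1.8586,-3.2080)
Shoelace sum Σ(x_i·y_{i+1} − x_{i+1}·y_i):
  i=1: 1.7500·4.8619 − -1.3655·1.1326 = +10.0552 (running +10.0552)
  i=2: -1.3655·1.7059 − -4.0776·4.8619 = +17.4957 (running +27.5509)
  i=3: -4.0776·-2.1869 − -2.0035·1.7059 = +12.3353 (running +39.8862)
  i=4: -2.0035·-3.2080 − 1.8586·-2.1869 = +10.4918 (running +50.3780)
  i=5: 1.8586·1.1326 − 1.7500·-3.2080 = +7.7192 (running +58.0972)
Area = |Σ|/2 = |58.0972|/2 = 29.0486

Area at t=0.194: 29.0486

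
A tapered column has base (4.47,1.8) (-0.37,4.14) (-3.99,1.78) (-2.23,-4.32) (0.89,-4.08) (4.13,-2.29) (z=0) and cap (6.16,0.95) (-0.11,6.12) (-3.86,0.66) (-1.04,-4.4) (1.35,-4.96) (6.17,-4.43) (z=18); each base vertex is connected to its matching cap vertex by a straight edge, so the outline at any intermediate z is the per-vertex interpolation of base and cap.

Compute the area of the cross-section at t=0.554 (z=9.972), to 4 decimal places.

Cross-section at t=0.554: each vertex is (1-t)·p0[i] + t·p1[i].
  v1: (1-0.554)·(4.47,1.8) + 0.554·(6.16,0.95) = (5.4063,1.3291)
  v2: (1-0.554)·(-0.37,4.14) + 0.554·(-0.11,6.12) = (-0.2260,5.2369)
  v3: (1-0.554)·(-3.99,1.78) + 0.554·(-3.86,0.66) = (-3.9180,1.1595)
  v4: (1-0.554)·(-2.23,-4.32) + 0.554·(-1.04,-4.4) = (-1.5707,-4.3643)
  v5: (1-0.554)·(0.89,-4.08) + 0.554·(1.35,-4.96) = (1.1448,-4.5675)
  v6: (1-0.554)·(4.13,-2.29) + 0.554·(6.17,-4.43) = (5.2602,-3.4756)
Shoelace sum Σ(x_i·y_{i+1} − x_{i+1}·y_i):
  i=1: 5.4063·5.2369 − -0.2260·1.3291 = +28.6125 (running +28.6125)
  i=2: -0.2260·1.1595 − -3.9180·5.2369 = +20.2561 (running +48.8686)
  i=3: -3.9180·-4.3643 − -1.5707·1.1595 = +18.9206 (running +67.7892)
  i=4: -1.5707·-4.5675 − 1.1448·-4.3643 = +12.1708 (running +79.9601)
  i=5: 1.1448·-3.4756 − 5.2602·-4.5675 = +20.0469 (running +100.0070)
  i=6: 5.2602·1.3291 − 5.4063·-3.4756 = +25.7811 (running +125.7881)
Area = |Σ|/2 = |125.7881|/2 = 62.8940

Area at t=0.554: 62.8940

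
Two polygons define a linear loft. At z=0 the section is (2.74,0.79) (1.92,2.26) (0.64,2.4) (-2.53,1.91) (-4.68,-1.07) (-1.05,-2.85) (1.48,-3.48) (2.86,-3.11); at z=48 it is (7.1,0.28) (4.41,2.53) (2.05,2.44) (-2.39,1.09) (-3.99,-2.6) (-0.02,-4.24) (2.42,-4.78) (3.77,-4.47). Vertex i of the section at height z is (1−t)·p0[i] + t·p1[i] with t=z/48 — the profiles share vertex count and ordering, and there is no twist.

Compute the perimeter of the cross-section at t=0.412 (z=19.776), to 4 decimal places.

Perimeter at t=0.412: 24.2683

Cross-section at t=0.412: each vertex is (1-t)·p0[i] + t·p1[i].
  v1: (1-0.412)·(2.74,0.79) + 0.412·(7.1,0.28) = (4.5363,0.5799)
  v2: (1-0.412)·(1.92,2.26) + 0.412·(4.41,2.53) = (2.9459,2.3712)
  v3: (1-0.412)·(0.64,2.4) + 0.412·(2.05,2.44) = (1.2209,2.4165)
  v4: (1-0.412)·(-2.53,1.91) + 0.412·(-2.39,1.09) = (-2.4723,1.5722)
  v5: (1-0.412)·(-4.68,-1.07) + 0.412·(-3.99,-2.6) = (-4.3957,-1.7004)
  v6: (1-0.412)·(-1.05,-2.85) + 0.412·(-0.02,-4.24) = (-0.6256,-3.4227)
  v7: (1-0.412)·(1.48,-3.48) + 0.412·(2.42,-4.78) = (1.8673,-4.0156)
  v8: (1-0.412)·(2.86,-3.11) + 0.412·(3.77,-4.47) = (3.2349,-3.6703)
Perimeter = Σ |v_{i+1} − v_i|:
  edge 1→2: √(-1.5904² + 1.7914²) = 2.3955 (running 2.3955)
  edge 2→3: √(-1.7250² + 0.0452²) = 1.7256 (running 4.1211)
  edge 3→4: √(-3.6932² + -0.8443²) = 3.7885 (running 7.9096)
  edge 4→5: √(-1.9234² + -3.2725²) = 3.7959 (running 11.7055)
  edge 5→6: √(3.7701² + -1.7223²) = 4.1449 (running 15.8503)
  edge 6→7: √(2.4929² + -0.5929²) = 2.5625 (running 18.4128)
  edge 7→8: √(1.3676² + 0.3453²) = 1.4106 (running 19.8234)
  edge 8→1: √(1.3014² + 4.2502²) = 4.4450 (running 24.2683)
Perimeter = 24.2683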